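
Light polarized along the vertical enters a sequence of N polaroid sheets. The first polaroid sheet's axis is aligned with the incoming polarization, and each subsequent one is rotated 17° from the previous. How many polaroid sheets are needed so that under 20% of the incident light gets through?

First polarizer is aligned with the polarization: full transmission.
Each further stage multiplies by cos²(17°) = 0.9145.
After N polarizers: T = 0.9145^(N−1). Require T < 0.20 ⇒ N−1 > ln(0.20)/ln(0.9145) = 18.01, so N−1 ≥ 19 and N = 20.
Check: N=20 gives T = 0.1831 < 0.20; N=19 gives T = 0.2002.

N = 20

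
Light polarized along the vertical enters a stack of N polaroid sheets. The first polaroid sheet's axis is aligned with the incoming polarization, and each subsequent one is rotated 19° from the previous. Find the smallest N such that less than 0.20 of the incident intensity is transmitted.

N = 16

First polarizer is aligned with the polarization: full transmission.
Each further stage multiplies by cos²(19°) = 0.894.
After N polarizers: T = 0.894^(N−1). Require T < 0.20 ⇒ N−1 > ln(0.20)/ln(0.894) = 14.36, so N−1 ≥ 15 and N = 16.
Check: N=16 gives T = 0.1863 < 0.20; N=15 gives T = 0.2083.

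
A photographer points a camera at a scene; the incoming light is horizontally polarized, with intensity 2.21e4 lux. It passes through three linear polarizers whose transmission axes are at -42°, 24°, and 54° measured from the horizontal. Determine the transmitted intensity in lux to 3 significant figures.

I₁ = 2.21e4 lux · cos²(42°) = 1.221e+04 lux.
I₂ = I₁ · cos²(66°) = 1.221e+04 · 0.1654 = 2019 lux.
I₃ = I₂ · cos²(30°) = 2019 · 0.75 = 1514 lux.

I ≈ 1510 lux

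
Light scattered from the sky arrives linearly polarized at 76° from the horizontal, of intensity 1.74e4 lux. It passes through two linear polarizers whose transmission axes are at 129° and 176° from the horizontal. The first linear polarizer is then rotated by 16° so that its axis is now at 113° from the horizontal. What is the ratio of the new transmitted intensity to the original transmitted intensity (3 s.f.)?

I_new/I_old ≈ 0.780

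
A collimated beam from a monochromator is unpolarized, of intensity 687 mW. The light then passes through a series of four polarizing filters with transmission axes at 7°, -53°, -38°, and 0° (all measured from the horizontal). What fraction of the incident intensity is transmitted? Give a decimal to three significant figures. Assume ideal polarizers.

Unpolarized light through the first polarizer → I₁ = 687 mW/2 = 343.5 mW, polarized at 7°.
I₂ = I₁ · cos²(60°) = 343.5 · 0.25 = 85.88 mW.
I₃ = I₂ · cos²(15°) = 85.88 · 0.933 = 80.12 mW.
I₄ = I₃ · cos²(38°) = 80.12 · 0.621 = 49.75 mW.
Transmitted fraction = 0.07242.

I/I₀ ≈ 0.0724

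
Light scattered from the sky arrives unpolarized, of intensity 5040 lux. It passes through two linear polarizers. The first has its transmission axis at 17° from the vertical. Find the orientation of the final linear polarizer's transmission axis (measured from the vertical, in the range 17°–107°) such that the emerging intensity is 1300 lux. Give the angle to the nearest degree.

Unpolarized light through the first polarizer → I₁ = ½ I₀, now polarized at 17°.
Target fraction: 1300 / 5040 lux = 0.2579 of I₀.
Need I₂/I₀ = 0.2579, so cos²(θ − 17°) = 0.2579 / 0.5 = 0.5159.
θ − 17° = arccos(√0.5159) = 44.1°, giving θ ≈ 17 + 44.1 = 61.1°.

θ ≈ 61°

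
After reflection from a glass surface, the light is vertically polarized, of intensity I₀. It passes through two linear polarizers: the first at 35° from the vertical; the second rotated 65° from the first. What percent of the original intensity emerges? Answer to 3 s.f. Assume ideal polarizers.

By Malus's law, I₁ = I₀ cos²(35° − 0°) = I₀ cos²(35°) = 0.671 I₀.
I₂ = I₁ cos²(65°) = 0.671 · 0.1786 I₀ = 0.1198 I₀.
That is 11.98% of the incident intensity.

≈ 12.0%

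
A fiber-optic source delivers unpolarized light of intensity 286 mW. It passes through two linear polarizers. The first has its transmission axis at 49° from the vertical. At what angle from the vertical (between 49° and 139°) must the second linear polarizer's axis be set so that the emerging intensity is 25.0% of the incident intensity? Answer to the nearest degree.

Unpolarized light through the first polarizer → I₁ = ½ I₀, now polarized at 49°.
Need I₂/I₀ = 0.25, so cos²(θ − 49°) = 0.25 / 0.5 = 0.5.
θ − 49° = arccos(√0.5) = 45.0°, giving θ ≈ 49 + 45.0 = 94.0°.

θ ≈ 94°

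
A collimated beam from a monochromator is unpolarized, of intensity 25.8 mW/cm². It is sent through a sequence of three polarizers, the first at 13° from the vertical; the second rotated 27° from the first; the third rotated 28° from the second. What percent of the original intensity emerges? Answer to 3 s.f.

≈ 30.9%

Unpolarized light through the first polarizer → I₁ = 25.8 mW/cm²/2 = 12.9 mW/cm², polarized at 13°.
I₂ = I₁ · cos²(27°) = 12.9 · 0.7939 = 10.24 mW/cm².
I₃ = I₂ · cos²(28°) = 10.24 · 0.7796 = 7.984 mW/cm².
That is 30.95% of the incident intensity.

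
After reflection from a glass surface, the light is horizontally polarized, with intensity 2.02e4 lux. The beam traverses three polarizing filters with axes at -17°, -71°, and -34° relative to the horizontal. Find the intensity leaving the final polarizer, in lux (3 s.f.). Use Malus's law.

I ≈ 4070 lux

By Malus's law, I₁ = 2.02e4 lux · cos²(17°) = 1.847e+04 lux.
I₂ = I₁ · cos²(54°) = 1.847e+04 · 0.3455 = 6382 lux.
I₃ = I₂ · cos²(37°) = 6382 · 0.6378 = 4071 lux.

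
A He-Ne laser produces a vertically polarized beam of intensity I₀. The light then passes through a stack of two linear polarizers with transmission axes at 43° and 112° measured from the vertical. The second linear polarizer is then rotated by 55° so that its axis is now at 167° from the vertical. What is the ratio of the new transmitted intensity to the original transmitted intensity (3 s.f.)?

I_new/I_old ≈ 2.43

Before rotation:
I₁ = I₀ cos²(43° − 0°) = I₀ cos²(43°) = 0.5349 I₀.
I₂ = I₁ cos²(112° − 43°) = 0.5349 I₀ · cos²(69°) = 0.06869 I₀.
After rotation:
I₁ = I₀ cos²(43° − 0°) = I₀ cos²(43°) = 0.5349 I₀.
Angle between axes 1 and 2: 56°. I₂ = 0.5349 I₀ · cos²(56°) = 0.1673 I₀.
Ratio = 0.1673 / 0.06869 = 2.435.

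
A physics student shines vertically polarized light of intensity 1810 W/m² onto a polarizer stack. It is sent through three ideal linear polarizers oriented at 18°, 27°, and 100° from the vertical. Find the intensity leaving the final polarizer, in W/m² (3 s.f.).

I₁ = 1810 W/m² · cos²(18°) = 1637 W/m².
I₂ = I₁ · cos²(9°) = 1637 · 0.9755 = 1597 W/m².
I₃ = I₂ · cos²(73°) = 1597 · 0.08548 = 136.5 W/m².

I ≈ 137 W/m²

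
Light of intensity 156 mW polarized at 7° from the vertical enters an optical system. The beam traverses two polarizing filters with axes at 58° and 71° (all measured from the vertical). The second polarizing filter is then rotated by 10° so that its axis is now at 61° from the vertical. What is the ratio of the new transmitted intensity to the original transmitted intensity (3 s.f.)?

I_new/I_old ≈ 1.05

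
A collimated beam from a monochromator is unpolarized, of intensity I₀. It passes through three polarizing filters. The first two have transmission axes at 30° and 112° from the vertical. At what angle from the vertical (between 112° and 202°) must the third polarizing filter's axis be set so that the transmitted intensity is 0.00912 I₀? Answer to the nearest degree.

θ ≈ 126°

Unpolarized light through the first polarizer → I₁ = ½ I₀, now polarized at 30°.
I₂ = I₁ cos²(112° − 30°) = 0.5 I₀ · cos²(82°) = 0.009685 I₀.
Need I₃/I₀ = 0.00912, so cos²(θ − 112°) = 0.00912 / 0.009685 = 0.9417.
θ − 112° = arccos(√0.9417) = 14.0°, giving θ ≈ 112 + 14.0 = 126.0°.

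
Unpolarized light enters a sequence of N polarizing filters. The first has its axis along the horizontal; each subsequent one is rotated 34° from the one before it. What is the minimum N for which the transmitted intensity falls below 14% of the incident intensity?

N = 5

First polarizer halves the unpolarized light: factor 1/2.
Each further stage multiplies by cos²(34°) = 0.6873.
After N polarizers: T = 0.5·0.6873^(N−1). Require T < 0.14 ⇒ N−1 > ln(0.14/0.5)/ln(0.6873) = 3.39, so N−1 ≥ 4 and N = 5.
Check: N=5 gives T = 0.1116 < 0.14; N=4 gives T = 0.1623.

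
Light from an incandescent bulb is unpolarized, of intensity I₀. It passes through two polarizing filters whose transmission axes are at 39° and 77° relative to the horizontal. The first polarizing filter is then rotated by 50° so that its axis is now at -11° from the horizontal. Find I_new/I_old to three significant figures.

Before rotation:
Unpolarized light through the first polarizer → I₁ = ½ I₀, now polarized at 39°.
I₂ = I₁ cos²(77° − 39°) = 0.5 I₀ · cos²(38°) = 0.3105 I₀.
After rotation:
Unpolarized light through the first polarizer → I₁ = ½ I₀, now polarized at -11°.
I₂ = I₁ cos²(77° + 11°) = 0.5 I₀ · cos²(88°) = 0.000609 I₀.
Ratio = 0.000609 / 0.3105 = 0.001961.

I_new/I_old ≈ 0.00196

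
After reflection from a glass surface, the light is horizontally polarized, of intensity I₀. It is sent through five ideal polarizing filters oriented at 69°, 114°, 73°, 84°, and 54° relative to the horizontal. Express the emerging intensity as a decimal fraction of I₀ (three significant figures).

By Malus's law, I₁ = I₀ cos²(69° − 0°) = I₀ cos²(69°) = 0.1284 I₀.
I₂ = I₁ cos²(114° − 69°) = 0.1284 I₀ · cos²(45°) = 0.06421 I₀.
I₃ = I₂ cos²(73° − 114°) = 0.06421 I₀ · cos²(41°) = 0.03658 I₀.
I₄ = I₃ cos²(84° − 73°) = 0.03658 I₀ · cos²(11°) = 0.03524 I₀.
I₅ = I₄ cos²(54° − 84°) = 0.03524 I₀ · cos²(30°) = 0.02643 I₀.
Transmitted fraction = 0.02643.

≈ 0.0264 I₀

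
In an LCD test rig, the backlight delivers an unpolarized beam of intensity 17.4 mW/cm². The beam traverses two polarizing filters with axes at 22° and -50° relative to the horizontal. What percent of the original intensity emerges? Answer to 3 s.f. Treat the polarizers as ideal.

≈ 4.77%

Unpolarized light through the first polarizer → I₁ = 17.4 mW/cm²/2 = 8.7 mW/cm², polarized at 22°.
I₂ = I₁ · cos²(72°) = 8.7 · 0.09549 = 0.8308 mW/cm².
That is 4.775% of the incident intensity.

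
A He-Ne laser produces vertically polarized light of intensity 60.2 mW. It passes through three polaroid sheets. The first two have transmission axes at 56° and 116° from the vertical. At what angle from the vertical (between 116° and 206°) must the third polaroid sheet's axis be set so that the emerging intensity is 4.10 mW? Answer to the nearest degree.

By Malus's law, I₁ = I₀ cos²(56° − 0°) = I₀ cos²(56°) = 0.3127 I₀.
I₂ = I₁ cos²(116° − 56°) = 0.3127 I₀ · cos²(60°) = 0.07817 I₀.
Target fraction: 4.10 / 60.2 mW = 0.06811 of I₀.
Need I₃/I₀ = 0.06811, so cos²(θ − 116°) = 0.06811 / 0.07817 = 0.8712.
θ − 116° = arccos(√0.8712) = 21.0°, giving θ ≈ 116 + 21.0 = 137.0°.

θ ≈ 137°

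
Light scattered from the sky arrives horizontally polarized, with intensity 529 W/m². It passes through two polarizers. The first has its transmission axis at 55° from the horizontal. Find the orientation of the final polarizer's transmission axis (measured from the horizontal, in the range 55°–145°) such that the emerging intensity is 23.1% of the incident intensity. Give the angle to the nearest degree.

I₁ = I₀ cos²(55° − 0°) = I₀ cos²(55°) = 0.329 I₀.
Need I₂/I₀ = 0.231, so cos²(θ − 55°) = 0.231 / 0.329 = 0.7021.
θ − 55° = arccos(√0.7021) = 33.1°, giving θ ≈ 55 + 33.1 = 88.1°.

θ ≈ 88°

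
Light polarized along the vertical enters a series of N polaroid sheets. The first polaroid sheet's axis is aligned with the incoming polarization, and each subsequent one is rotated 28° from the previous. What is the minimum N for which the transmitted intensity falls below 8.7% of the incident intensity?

First polarizer is aligned with the polarization: full transmission.
Each further stage multiplies by cos²(28°) = 0.7796.
After N polarizers: T = 0.7796^(N−1). Require T < 0.087 ⇒ N−1 > ln(0.087)/ln(0.7796) = 9.81, so N−1 ≥ 10 and N = 11.
Check: N=11 gives T = 0.08293 < 0.087; N=10 gives T = 0.1064.

N = 11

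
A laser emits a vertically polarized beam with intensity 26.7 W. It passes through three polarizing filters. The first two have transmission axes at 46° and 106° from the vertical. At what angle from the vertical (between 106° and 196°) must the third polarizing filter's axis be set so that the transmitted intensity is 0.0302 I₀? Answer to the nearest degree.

By Malus's law, I₁ = I₀ cos²(46° − 0°) = I₀ cos²(46°) = 0.4826 I₀.
I₂ = I₁ cos²(106° − 46°) = 0.4826 I₀ · cos²(60°) = 0.1206 I₀.
Need I₃/I₀ = 0.0302, so cos²(θ − 106°) = 0.0302 / 0.1206 = 0.2503.
θ − 106° = arccos(√0.2503) = 60.0°, giving θ ≈ 106 + 60.0 = 166.0°.

θ ≈ 166°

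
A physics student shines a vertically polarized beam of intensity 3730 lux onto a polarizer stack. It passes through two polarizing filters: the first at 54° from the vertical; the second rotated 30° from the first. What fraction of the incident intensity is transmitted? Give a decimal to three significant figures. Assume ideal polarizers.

I/I₀ ≈ 0.259

I₁ = 3730 lux · cos²(54°) = 1289 lux.
I₂ = I₁ · cos²(30°) = 1289 · 0.75 = 966.5 lux.
Transmitted fraction = 0.2591.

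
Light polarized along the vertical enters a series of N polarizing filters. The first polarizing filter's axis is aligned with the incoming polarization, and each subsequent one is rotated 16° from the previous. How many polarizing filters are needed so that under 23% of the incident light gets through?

First polarizer is aligned with the polarization: full transmission.
Each further stage multiplies by cos²(16°) = 0.924.
After N polarizers: T = 0.924^(N−1). Require T < 0.23 ⇒ N−1 > ln(0.23)/ln(0.924) = 18.60, so N−1 ≥ 19 and N = 20.
Check: N=20 gives T = 0.2228 < 0.23; N=19 gives T = 0.2412.

N = 20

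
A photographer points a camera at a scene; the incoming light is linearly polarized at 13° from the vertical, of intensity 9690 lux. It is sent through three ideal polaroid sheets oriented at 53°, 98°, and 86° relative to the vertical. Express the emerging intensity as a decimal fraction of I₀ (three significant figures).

I/I₀ ≈ 0.281

I₁ = 9690 lux · cos²(40°) = 5686 lux.
I₂ = I₁ · cos²(45°) = 5686 · 0.5 = 2843 lux.
I₃ = I₂ · cos²(12°) = 2843 · 0.9568 = 2720 lux.
Transmitted fraction = 0.2807.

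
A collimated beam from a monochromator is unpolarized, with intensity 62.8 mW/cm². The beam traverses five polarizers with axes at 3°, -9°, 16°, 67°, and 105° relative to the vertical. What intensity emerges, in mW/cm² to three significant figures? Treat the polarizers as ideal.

Unpolarized light through the first polarizer → I₁ = 62.8 mW/cm²/2 = 31.4 mW/cm², polarized at 3°.
I₂ = I₁ · cos²(12°) = 31.4 · 0.9568 = 30.04 mW/cm².
I₃ = I₂ · cos²(25°) = 30.04 · 0.8214 = 24.68 mW/cm².
I₄ = I₃ · cos²(51°) = 24.68 · 0.396 = 9.773 mW/cm².
I₅ = I₄ · cos²(38°) = 9.773 · 0.621 = 6.069 mW/cm².

I ≈ 6.07 mW/cm²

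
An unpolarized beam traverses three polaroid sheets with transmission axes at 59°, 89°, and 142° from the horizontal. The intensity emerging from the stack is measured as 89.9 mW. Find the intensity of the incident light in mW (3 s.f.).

I₀ ≈ 662 mW

Unpolarized light through the first polarizer → I₁ = ½ I₀, now polarized at 59°.
I₂ = I₁ cos²(89° − 59°) = 0.5 I₀ · cos²(30°) = 0.375 I₀.
I₃ = I₂ cos²(142° − 89°) = 0.375 I₀ · cos²(53°) = 0.1358 I₀.
So 89.9 mW = 0.1358 I₀, giving I₀ = 89.9/0.1358 = 661.9 mW.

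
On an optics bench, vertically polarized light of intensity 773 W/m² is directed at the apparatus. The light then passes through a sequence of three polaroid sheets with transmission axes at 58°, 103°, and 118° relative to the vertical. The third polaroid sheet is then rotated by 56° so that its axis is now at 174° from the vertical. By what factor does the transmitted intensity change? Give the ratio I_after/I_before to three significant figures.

I_new/I_old ≈ 0.114

Before rotation:
I₁ = I₀ cos²(58° − 0°) = I₀ cos²(58°) = 0.2808 I₀.
I₂ = I₁ cos²(103° − 58°) = 0.2808 I₀ · cos²(45°) = 0.1404 I₀.
I₃ = I₂ cos²(118° − 103°) = 0.1404 I₀ · cos²(15°) = 0.131 I₀.
After rotation:
I₁ = I₀ cos²(58° − 0°) = I₀ cos²(58°) = 0.2808 I₀.
I₂ = I₁ cos²(103° − 58°) = 0.2808 I₀ · cos²(45°) = 0.1404 I₀.
I₃ = I₂ cos²(174° − 103°) = 0.1404 I₀ · cos²(71°) = 0.01488 I₀.
Ratio = 0.01488 / 0.131 = 0.1136.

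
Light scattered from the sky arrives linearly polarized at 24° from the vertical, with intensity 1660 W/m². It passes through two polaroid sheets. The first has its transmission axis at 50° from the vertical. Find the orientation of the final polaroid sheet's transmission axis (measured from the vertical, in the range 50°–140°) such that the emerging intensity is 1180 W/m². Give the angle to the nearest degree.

By Malus's law, I₁ = I₀ cos²(50° − 24°) = I₀ cos²(26°) = 0.8078 I₀.
Target fraction: 1180 / 1660 W/m² = 0.7108 of I₀.
Need I₂/I₀ = 0.7108, so cos²(θ − 50°) = 0.7108 / 0.8078 = 0.8799.
θ − 50° = arccos(√0.8799) = 20.3°, giving θ ≈ 50 + 20.3 = 70.3°.

θ ≈ 70°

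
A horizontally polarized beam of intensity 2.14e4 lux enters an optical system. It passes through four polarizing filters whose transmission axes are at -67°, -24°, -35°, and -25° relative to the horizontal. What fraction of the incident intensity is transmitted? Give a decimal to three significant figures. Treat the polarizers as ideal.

I₁ = 2.14e4 lux · cos²(67°) = 3267 lux.
I₂ = I₁ · cos²(43°) = 3267 · 0.5349 = 1748 lux.
I₃ = I₂ · cos²(11°) = 1748 · 0.9636 = 1684 lux.
I₄ = I₃ · cos²(10°) = 1684 · 0.9698 = 1633 lux.
Transmitted fraction = 0.07631.

I/I₀ ≈ 0.0763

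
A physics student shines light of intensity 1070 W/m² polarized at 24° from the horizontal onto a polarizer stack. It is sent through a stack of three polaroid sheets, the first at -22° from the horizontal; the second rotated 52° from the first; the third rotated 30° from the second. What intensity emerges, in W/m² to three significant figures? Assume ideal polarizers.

By Malus's law, I₁ = 1070 W/m² · cos²(46°) = 516.3 W/m².
I₂ = I₁ · cos²(52°) = 516.3 · 0.379 = 195.7 W/m².
I₃ = I₂ · cos²(30°) = 195.7 · 0.75 = 146.8 W/m².

I ≈ 147 W/m²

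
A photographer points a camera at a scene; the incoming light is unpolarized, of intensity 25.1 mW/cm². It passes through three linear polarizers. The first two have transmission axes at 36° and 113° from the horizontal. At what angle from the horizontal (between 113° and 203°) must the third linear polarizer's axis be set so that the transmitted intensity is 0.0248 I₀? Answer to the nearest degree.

Unpolarized light through the first polarizer → I₁ = ½ I₀, now polarized at 36°.
I₂ = I₁ cos²(113° − 36°) = 0.5 I₀ · cos²(77°) = 0.0253 I₀.
Need I₃/I₀ = 0.0248, so cos²(θ − 113°) = 0.0248 / 0.0253 = 0.9802.
θ − 113° = arccos(√0.9802) = 8.1°, giving θ ≈ 113 + 8.1 = 121.1°.

θ ≈ 121°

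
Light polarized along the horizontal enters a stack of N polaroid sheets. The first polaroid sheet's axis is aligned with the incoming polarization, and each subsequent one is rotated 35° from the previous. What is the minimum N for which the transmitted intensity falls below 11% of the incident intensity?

N = 7

First polarizer is aligned with the polarization: full transmission.
Each further stage multiplies by cos²(35°) = 0.671.
After N polarizers: T = 0.671^(N−1). Require T < 0.11 ⇒ N−1 > ln(0.11)/ln(0.671) = 5.53, so N−1 ≥ 6 and N = 7.
Check: N=7 gives T = 0.09128 < 0.11; N=6 gives T = 0.136.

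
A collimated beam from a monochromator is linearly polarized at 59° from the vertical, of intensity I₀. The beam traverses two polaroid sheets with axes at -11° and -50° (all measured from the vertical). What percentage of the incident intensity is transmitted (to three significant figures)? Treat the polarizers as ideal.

≈ 7.06%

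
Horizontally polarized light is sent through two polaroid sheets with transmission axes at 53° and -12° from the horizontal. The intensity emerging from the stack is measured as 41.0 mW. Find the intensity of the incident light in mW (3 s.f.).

I₀ ≈ 634 mW

By Malus's law, I₁ = I₀ cos²(53° − 0°) = I₀ cos²(53°) = 0.3622 I₀.
I₂ = I₁ cos²(-12° − 53°) = 0.3622 I₀ · cos²(65°) = 0.06469 I₀.
So 41.0 mW = 0.06469 I₀, giving I₀ = 41.0/0.06469 = 633.8 mW.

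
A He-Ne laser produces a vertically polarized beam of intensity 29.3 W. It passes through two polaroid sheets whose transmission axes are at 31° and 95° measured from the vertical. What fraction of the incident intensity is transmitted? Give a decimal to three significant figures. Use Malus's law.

I/I₀ ≈ 0.141

By Malus's law, I₁ = 29.3 W · cos²(31°) = 21.53 W.
I₂ = I₁ · cos²(64°) = 21.53 · 0.1922 = 4.137 W.
Transmitted fraction = 0.1412.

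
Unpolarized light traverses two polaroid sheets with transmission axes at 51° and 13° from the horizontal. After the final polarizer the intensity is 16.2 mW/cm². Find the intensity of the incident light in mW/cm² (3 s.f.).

I₀ ≈ 52.2 mW/cm²

Unpolarized light through the first polarizer → I₁ = ½ I₀, now polarized at 51°.
I₂ = I₁ cos²(13° − 51°) = 0.5 I₀ · cos²(38°) = 0.3105 I₀.
So 16.2 mW/cm² = 0.3105 I₀, giving I₀ = 16.2/0.3105 = 52.18 mW/cm².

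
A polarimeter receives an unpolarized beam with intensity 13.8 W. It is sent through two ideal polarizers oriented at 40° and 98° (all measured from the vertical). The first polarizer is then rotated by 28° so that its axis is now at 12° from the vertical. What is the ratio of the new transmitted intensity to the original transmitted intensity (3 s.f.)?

Before rotation:
Unpolarized light through the first polarizer → I₁ = ½ I₀, now polarized at 40°.
I₂ = I₁ cos²(98° − 40°) = 0.5 I₀ · cos²(58°) = 0.1404 I₀.
After rotation:
Unpolarized light through the first polarizer → I₁ = ½ I₀, now polarized at 12°.
I₂ = I₁ cos²(98° − 12°) = 0.5 I₀ · cos²(86°) = 0.002433 I₀.
Ratio = 0.002433 / 0.1404 = 0.01733.

I_new/I_old ≈ 0.0173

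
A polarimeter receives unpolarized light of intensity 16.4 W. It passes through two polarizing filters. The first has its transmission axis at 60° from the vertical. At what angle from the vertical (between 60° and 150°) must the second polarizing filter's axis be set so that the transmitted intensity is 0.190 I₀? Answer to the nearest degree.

Unpolarized light through the first polarizer → I₁ = ½ I₀, now polarized at 60°.
Need I₂/I₀ = 0.19, so cos²(θ − 60°) = 0.19 / 0.5 = 0.38.
θ − 60° = arccos(√0.38) = 51.9°, giving θ ≈ 60 + 51.9 = 111.9°.

θ ≈ 112°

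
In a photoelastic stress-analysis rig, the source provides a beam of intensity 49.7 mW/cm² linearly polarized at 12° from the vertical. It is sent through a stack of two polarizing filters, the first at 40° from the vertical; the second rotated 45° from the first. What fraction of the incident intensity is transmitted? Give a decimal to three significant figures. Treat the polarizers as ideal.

I₁ = 49.7 mW/cm² · cos²(28°) = 38.75 mW/cm².
I₂ = I₁ · cos²(45°) = 38.75 · 0.5 = 19.37 mW/cm².
Transmitted fraction = 0.3898.

I/I₀ ≈ 0.390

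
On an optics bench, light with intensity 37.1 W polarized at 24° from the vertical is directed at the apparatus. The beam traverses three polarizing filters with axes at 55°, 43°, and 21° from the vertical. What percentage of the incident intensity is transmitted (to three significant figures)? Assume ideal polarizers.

I₁ = 37.1 W · cos²(31°) = 27.26 W.
I₂ = I₁ · cos²(12°) = 27.26 · 0.9568 = 26.08 W.
I₃ = I₂ · cos²(22°) = 26.08 · 0.8597 = 22.42 W.
That is 60.43% of the incident intensity.

≈ 60.4%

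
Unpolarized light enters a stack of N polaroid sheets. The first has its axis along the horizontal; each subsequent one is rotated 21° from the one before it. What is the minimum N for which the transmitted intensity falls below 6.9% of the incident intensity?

N = 16

First polarizer halves the unpolarized light: factor 1/2.
Each further stage multiplies by cos²(21°) = 0.8716.
After N polarizers: T = 0.5·0.8716^(N−1). Require T < 0.069 ⇒ N−1 > ln(0.069/0.5)/ln(0.8716) = 14.41, so N−1 ≥ 15 and N = 16.
Check: N=16 gives T = 0.06361 < 0.069; N=15 gives T = 0.07298.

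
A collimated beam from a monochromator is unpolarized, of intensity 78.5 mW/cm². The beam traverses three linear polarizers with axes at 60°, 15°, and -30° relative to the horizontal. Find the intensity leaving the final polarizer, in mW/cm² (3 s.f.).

I ≈ 9.81 mW/cm²

Unpolarized light through the first polarizer → I₁ = 78.5 mW/cm²/2 = 39.25 mW/cm², polarized at 60°.
I₂ = I₁ · cos²(45°) = 39.25 · 0.5 = 19.63 mW/cm².
I₃ = I₂ · cos²(45°) = 19.63 · 0.5 = 9.813 mW/cm².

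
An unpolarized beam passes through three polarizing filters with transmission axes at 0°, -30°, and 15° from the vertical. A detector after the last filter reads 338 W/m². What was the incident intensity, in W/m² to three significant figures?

Unpolarized light through the first polarizer → I₁ = ½ I₀, now polarized at 0°.
I₂ = I₁ cos²(-30° − 0°) = 0.5 I₀ · cos²(30°) = 0.375 I₀.
I₃ = I₂ cos²(15° + 30°) = 0.375 I₀ · cos²(45°) = 0.1875 I₀.
So 338 W/m² = 0.1875 I₀, giving I₀ = 338/0.1875 = 1803 W/m².

I₀ ≈ 1800 W/m²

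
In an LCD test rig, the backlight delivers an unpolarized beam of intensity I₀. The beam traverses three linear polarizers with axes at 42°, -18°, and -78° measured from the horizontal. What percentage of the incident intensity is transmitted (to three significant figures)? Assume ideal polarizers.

≈ 3.13%

Unpolarized light through the first polarizer → I₁ = ½ I₀, now polarized at 42°.
I₂ = I₁ cos²(-18° − 42°) = 0.5 I₀ · cos²(60°) = 0.125 I₀.
I₃ = I₂ cos²(-78° + 18°) = 0.125 I₀ · cos²(60°) = 0.03125 I₀.
That is 3.125% of the incident intensity.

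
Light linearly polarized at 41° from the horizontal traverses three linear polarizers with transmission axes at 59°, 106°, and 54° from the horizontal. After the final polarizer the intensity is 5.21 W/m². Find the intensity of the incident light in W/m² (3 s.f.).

I₁ = I₀ cos²(59° − 41°) = I₀ cos²(18°) = 0.9045 I₀.
I₂ = I₁ cos²(106° − 59°) = 0.9045 I₀ · cos²(47°) = 0.4207 I₀.
I₃ = I₂ cos²(54° − 106°) = 0.4207 I₀ · cos²(52°) = 0.1595 I₀.
So 5.21 W/m² = 0.1595 I₀, giving I₀ = 5.21/0.1595 = 32.67 W/m².

I₀ ≈ 32.7 W/m²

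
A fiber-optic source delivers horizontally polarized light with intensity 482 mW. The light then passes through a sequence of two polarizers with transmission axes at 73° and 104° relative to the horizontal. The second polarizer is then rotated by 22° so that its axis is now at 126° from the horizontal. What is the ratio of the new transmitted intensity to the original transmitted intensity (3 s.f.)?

I_new/I_old ≈ 0.493

Before rotation:
By Malus's law, I₁ = I₀ cos²(73° − 0°) = I₀ cos²(73°) = 0.08548 I₀.
I₂ = I₁ cos²(104° − 73°) = 0.08548 I₀ · cos²(31°) = 0.06281 I₀.
After rotation:
I₁ = I₀ cos²(73° − 0°) = I₀ cos²(73°) = 0.08548 I₀.
I₂ = I₁ cos²(126° − 73°) = 0.08548 I₀ · cos²(53°) = 0.03096 I₀.
Ratio = 0.03096 / 0.06281 = 0.4929.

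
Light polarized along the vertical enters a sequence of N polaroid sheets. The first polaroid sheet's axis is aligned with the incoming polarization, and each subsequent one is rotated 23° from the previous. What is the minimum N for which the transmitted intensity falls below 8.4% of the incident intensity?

N = 16

First polarizer is aligned with the polarization: full transmission.
Each further stage multiplies by cos²(23°) = 0.8473.
After N polarizers: T = 0.8473^(N−1). Require T < 0.084 ⇒ N−1 > ln(0.084)/ln(0.8473) = 14.95, so N−1 ≥ 15 and N = 16.
Check: N=16 gives T = 0.08333 < 0.084; N=15 gives T = 0.09834.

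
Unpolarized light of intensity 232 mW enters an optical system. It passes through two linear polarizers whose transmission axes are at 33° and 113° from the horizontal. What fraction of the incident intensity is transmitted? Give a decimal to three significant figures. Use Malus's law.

Unpolarized light through the first polarizer → I₁ = 232 mW/2 = 116 mW, polarized at 33°.
I₂ = I₁ · cos²(80°) = 116 · 0.03015 = 3.498 mW.
Transmitted fraction = 0.01508.

I/I₀ ≈ 0.0151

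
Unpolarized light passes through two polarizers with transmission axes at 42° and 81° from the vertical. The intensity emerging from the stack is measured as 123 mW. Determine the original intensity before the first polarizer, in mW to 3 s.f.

I₀ ≈ 407 mW

Unpolarized light through the first polarizer → I₁ = ½ I₀, now polarized at 42°.
I₂ = I₁ cos²(81° − 42°) = 0.5 I₀ · cos²(39°) = 0.302 I₀.
So 123 mW = 0.302 I₀, giving I₀ = 123/0.302 = 407.3 mW.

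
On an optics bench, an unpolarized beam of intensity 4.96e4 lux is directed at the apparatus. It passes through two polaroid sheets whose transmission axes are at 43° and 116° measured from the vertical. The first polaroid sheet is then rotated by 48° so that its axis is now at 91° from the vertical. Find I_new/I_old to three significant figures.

I_new/I_old ≈ 9.61

Before rotation:
Unpolarized light through the first polarizer → I₁ = ½ I₀, now polarized at 43°.
I₂ = I₁ cos²(116° − 43°) = 0.5 I₀ · cos²(73°) = 0.04274 I₀.
After rotation:
Unpolarized light through the first polarizer → I₁ = ½ I₀, now polarized at 91°.
I₂ = I₁ cos²(116° − 91°) = 0.5 I₀ · cos²(25°) = 0.4107 I₀.
Ratio = 0.4107 / 0.04274 = 9.609.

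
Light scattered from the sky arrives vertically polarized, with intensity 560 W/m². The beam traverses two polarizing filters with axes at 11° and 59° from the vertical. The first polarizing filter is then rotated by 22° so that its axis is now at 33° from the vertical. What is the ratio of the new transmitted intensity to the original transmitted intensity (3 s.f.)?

I_new/I_old ≈ 1.32

Before rotation:
I₁ = I₀ cos²(11° − 0°) = I₀ cos²(11°) = 0.9636 I₀.
I₂ = I₁ cos²(59° − 11°) = 0.9636 I₀ · cos²(48°) = 0.4314 I₀.
After rotation:
I₁ = I₀ cos²(33° − 0°) = I₀ cos²(33°) = 0.7034 I₀.
I₂ = I₁ cos²(59° − 33°) = 0.7034 I₀ · cos²(26°) = 0.5682 I₀.
Ratio = 0.5682 / 0.4314 = 1.317.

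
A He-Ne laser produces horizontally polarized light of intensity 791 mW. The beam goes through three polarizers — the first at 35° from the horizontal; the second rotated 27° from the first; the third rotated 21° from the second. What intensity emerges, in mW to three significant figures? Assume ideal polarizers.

I ≈ 367 mW

I₁ = 791 mW · cos²(35°) = 530.8 mW.
I₂ = I₁ · cos²(27°) = 530.8 · 0.7939 = 421.4 mW.
I₃ = I₂ · cos²(21°) = 421.4 · 0.8716 = 367.3 mW.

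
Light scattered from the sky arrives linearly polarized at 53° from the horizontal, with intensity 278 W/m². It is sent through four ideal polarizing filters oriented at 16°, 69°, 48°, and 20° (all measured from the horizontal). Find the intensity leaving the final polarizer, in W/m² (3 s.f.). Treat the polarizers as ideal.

I₁ = 278 W/m² · cos²(37°) = 177.3 W/m².
I₂ = I₁ · cos²(53°) = 177.3 · 0.3622 = 64.22 W/m².
I₃ = I₂ · cos²(21°) = 64.22 · 0.8716 = 55.97 W/m².
I₄ = I₃ · cos²(28°) = 55.97 · 0.7796 = 43.64 W/m².

I ≈ 43.6 W/m²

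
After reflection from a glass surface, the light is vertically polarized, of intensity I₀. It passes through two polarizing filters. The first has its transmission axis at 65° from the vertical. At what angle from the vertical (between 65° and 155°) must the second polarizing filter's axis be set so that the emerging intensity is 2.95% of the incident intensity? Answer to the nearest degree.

θ ≈ 131°

By Malus's law, I₁ = I₀ cos²(65° − 0°) = I₀ cos²(65°) = 0.1786 I₀.
Need I₂/I₀ = 0.0295, so cos²(θ − 65°) = 0.0295 / 0.1786 = 0.1652.
θ − 65° = arccos(√0.1652) = 66.0°, giving θ ≈ 65 + 66.0 = 131.0°.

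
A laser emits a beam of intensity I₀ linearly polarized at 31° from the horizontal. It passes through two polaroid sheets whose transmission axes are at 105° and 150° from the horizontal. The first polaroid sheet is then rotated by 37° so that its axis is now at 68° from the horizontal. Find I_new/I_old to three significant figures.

I_new/I_old ≈ 0.325

Before rotation:
I₁ = I₀ cos²(105° − 31°) = I₀ cos²(74°) = 0.07598 I₀.
I₂ = I₁ cos²(150° − 105°) = 0.07598 I₀ · cos²(45°) = 0.03799 I₀.
After rotation:
I₁ = I₀ cos²(68° − 31°) = I₀ cos²(37°) = 0.6378 I₀.
I₂ = I₁ cos²(150° − 68°) = 0.6378 I₀ · cos²(82°) = 0.01235 I₀.
Ratio = 0.01235 / 0.03799 = 0.3252.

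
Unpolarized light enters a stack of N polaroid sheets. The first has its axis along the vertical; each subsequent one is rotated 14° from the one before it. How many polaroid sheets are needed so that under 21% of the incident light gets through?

N = 16

First polarizer halves the unpolarized light: factor 1/2.
Each further stage multiplies by cos²(14°) = 0.9415.
After N polarizers: T = 0.5·0.9415^(N−1). Require T < 0.21 ⇒ N−1 > ln(0.21/0.5)/ln(0.9415) = 14.38, so N−1 ≥ 15 and N = 16.
Check: N=16 gives T = 0.2023 < 0.21; N=15 gives T = 0.2149.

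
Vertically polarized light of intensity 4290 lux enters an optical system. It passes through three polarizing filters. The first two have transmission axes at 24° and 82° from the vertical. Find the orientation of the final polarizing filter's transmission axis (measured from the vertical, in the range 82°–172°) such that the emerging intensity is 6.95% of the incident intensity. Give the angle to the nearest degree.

θ ≈ 139°

I₁ = I₀ cos²(24° − 0°) = I₀ cos²(24°) = 0.8346 I₀.
I₂ = I₁ cos²(82° − 24°) = 0.8346 I₀ · cos²(58°) = 0.2344 I₀.
Need I₃/I₀ = 0.0695, so cos²(θ − 82°) = 0.0695 / 0.2344 = 0.2966.
θ − 82° = arccos(√0.2966) = 57.0°, giving θ ≈ 82 + 57.0 = 139.0°.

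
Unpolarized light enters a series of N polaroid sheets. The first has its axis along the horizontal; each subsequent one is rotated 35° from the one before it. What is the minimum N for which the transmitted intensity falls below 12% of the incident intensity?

First polarizer halves the unpolarized light: factor 1/2.
Each further stage multiplies by cos²(35°) = 0.671.
After N polarizers: T = 0.5·0.671^(N−1). Require T < 0.12 ⇒ N−1 > ln(0.12/0.5)/ln(0.671) = 3.58, so N−1 ≥ 4 and N = 5.
Check: N=5 gives T = 0.1014 < 0.12; N=4 gives T = 0.1511.

N = 5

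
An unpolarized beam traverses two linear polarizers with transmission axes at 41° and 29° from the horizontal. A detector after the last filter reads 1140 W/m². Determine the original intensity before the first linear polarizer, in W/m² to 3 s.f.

I₀ ≈ 2380 W/m²

Unpolarized light through the first polarizer → I₁ = ½ I₀, now polarized at 41°.
I₂ = I₁ cos²(29° − 41°) = 0.5 I₀ · cos²(12°) = 0.4784 I₀.
So 1140 W/m² = 0.4784 I₀, giving I₀ = 1140/0.4784 = 2383 W/m².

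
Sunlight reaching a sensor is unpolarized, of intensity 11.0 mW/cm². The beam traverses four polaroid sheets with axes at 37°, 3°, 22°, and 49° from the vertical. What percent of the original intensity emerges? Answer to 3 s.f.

Unpolarized light through the first polarizer → I₁ = 11.0 mW/cm²/2 = 5.5 mW/cm², polarized at 37°.
I₂ = I₁ · cos²(34°) = 5.5 · 0.6873 = 3.78 mW/cm².
I₃ = I₂ · cos²(19°) = 3.78 · 0.894 = 3.379 mW/cm².
I₄ = I₃ · cos²(27°) = 3.379 · 0.7939 = 2.683 mW/cm².
That is 24.39% of the incident intensity.

≈ 24.4%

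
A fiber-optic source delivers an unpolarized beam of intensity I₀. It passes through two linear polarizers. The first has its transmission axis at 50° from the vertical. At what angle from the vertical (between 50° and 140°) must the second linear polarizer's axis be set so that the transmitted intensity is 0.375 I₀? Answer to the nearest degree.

Unpolarized light through the first polarizer → I₁ = ½ I₀, now polarized at 50°.
Need I₂/I₀ = 0.375, so cos²(θ − 50°) = 0.375 / 0.5 = 0.75.
θ − 50° = arccos(√0.75) = 30.0°, giving θ ≈ 50 + 30.0 = 80.0°.

θ ≈ 80°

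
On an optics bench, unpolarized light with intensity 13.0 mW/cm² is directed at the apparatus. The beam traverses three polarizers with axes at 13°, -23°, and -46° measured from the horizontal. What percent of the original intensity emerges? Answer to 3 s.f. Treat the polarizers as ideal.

≈ 27.7%

Unpolarized light through the first polarizer → I₁ = 13.0 mW/cm²/2 = 6.5 mW/cm², polarized at 13°.
I₂ = I₁ · cos²(36°) = 6.5 · 0.6545 = 4.254 mW/cm².
I₃ = I₂ · cos²(23°) = 4.254 · 0.8473 = 3.605 mW/cm².
That is 27.73% of the incident intensity.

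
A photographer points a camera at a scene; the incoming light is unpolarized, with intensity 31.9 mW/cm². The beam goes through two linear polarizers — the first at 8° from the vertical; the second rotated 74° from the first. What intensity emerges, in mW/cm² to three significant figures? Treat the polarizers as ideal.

Unpolarized light through the first polarizer → I₁ = 31.9 mW/cm²/2 = 15.95 mW/cm², polarized at 8°.
I₂ = I₁ · cos²(74°) = 15.95 · 0.07598 = 1.212 mW/cm².

I ≈ 1.21 mW/cm²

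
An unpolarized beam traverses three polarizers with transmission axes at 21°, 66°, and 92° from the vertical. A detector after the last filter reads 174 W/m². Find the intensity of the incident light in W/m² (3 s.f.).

Unpolarized light through the first polarizer → I₁ = ½ I₀, now polarized at 21°.
I₂ = I₁ cos²(66° − 21°) = 0.5 I₀ · cos²(45°) = 0.25 I₀.
I₃ = I₂ cos²(92° − 66°) = 0.25 I₀ · cos²(26°) = 0.202 I₀.
So 174 W/m² = 0.202 I₀, giving I₀ = 174/0.202 = 861.6 W/m².

I₀ ≈ 862 W/m²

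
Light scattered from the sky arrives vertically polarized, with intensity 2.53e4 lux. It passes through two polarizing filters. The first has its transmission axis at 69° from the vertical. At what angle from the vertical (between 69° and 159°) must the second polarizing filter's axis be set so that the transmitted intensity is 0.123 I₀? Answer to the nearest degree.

θ ≈ 81°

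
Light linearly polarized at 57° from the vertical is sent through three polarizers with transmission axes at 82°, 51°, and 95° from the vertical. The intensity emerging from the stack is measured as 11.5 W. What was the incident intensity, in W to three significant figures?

I₀ ≈ 36.8 W

I₁ = I₀ cos²(82° − 57°) = I₀ cos²(25°) = 0.8214 I₀.
I₂ = I₁ cos²(51° − 82°) = 0.8214 I₀ · cos²(31°) = 0.6035 I₀.
I₃ = I₂ cos²(95° − 51°) = 0.6035 I₀ · cos²(44°) = 0.3123 I₀.
So 11.5 W = 0.3123 I₀, giving I₀ = 11.5/0.3123 = 36.83 W.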